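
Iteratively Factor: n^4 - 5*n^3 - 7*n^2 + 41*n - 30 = (n - 1)*(n^3 - 4*n^2 - 11*n + 30) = (n - 2)*(n - 1)*(n^2 - 2*n - 15) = (n - 5)*(n - 2)*(n - 1)*(n + 3)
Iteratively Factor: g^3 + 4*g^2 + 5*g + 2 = (g + 1)*(g^2 + 3*g + 2) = (g + 1)*(g + 2)*(g + 1)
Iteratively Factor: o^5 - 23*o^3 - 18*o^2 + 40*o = (o - 5)*(o^4 + 5*o^3 + 2*o^2 - 8*o) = o*(o - 5)*(o^3 + 5*o^2 + 2*o - 8) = o*(o - 5)*(o - 1)*(o^2 + 6*o + 8) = o*(o - 5)*(o - 1)*(o + 4)*(o + 2)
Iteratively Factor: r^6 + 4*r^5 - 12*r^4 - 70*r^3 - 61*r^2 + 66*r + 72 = (r + 3)*(r^5 + r^4 - 15*r^3 - 25*r^2 + 14*r + 24) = (r - 1)*(r + 3)*(r^4 + 2*r^3 - 13*r^2 - 38*r - 24) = (r - 1)*(r + 1)*(r + 3)*(r^3 + r^2 - 14*r - 24) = (r - 1)*(r + 1)*(r + 2)*(r + 3)*(r^2 - r - 12) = (r - 1)*(r + 1)*(r + 2)*(r + 3)^2*(r - 4)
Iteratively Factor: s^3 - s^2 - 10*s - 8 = (s + 2)*(s^2 - 3*s - 4) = (s - 4)*(s + 2)*(s + 1)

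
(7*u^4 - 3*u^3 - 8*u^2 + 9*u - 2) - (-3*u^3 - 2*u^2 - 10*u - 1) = 7*u^4 - 6*u^2 + 19*u - 1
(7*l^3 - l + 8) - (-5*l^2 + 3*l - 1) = 7*l^3 + 5*l^2 - 4*l + 9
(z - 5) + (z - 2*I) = 2*z - 5 - 2*I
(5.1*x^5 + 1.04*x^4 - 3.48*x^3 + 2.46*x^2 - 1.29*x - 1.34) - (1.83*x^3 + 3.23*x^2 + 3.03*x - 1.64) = 5.1*x^5 + 1.04*x^4 - 5.31*x^3 - 0.77*x^2 - 4.32*x + 0.3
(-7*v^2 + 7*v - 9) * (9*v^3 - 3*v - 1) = -63*v^5 + 63*v^4 - 60*v^3 - 14*v^2 + 20*v + 9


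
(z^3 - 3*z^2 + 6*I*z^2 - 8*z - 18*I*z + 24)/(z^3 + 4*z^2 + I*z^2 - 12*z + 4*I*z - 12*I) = (z^3 + z^2*(-3 + 6*I) + z*(-8 - 18*I) + 24)/(z^3 + z^2*(4 + I) + z*(-12 + 4*I) - 12*I)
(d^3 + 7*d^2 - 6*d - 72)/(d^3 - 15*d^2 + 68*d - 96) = (d^2 + 10*d + 24)/(d^2 - 12*d + 32)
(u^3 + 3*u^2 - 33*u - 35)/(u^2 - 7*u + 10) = (u^2 + 8*u + 7)/(u - 2)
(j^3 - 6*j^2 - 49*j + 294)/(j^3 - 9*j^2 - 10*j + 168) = (j + 7)/(j + 4)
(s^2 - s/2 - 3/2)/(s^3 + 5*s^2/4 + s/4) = 2*(2*s - 3)/(s*(4*s + 1))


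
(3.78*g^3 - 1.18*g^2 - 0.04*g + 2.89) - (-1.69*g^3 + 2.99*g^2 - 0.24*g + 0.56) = 5.47*g^3 - 4.17*g^2 + 0.2*g + 2.33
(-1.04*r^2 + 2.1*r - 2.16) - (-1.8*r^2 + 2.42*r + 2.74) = 0.76*r^2 - 0.32*r - 4.9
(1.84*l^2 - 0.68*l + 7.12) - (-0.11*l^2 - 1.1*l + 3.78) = 1.95*l^2 + 0.42*l + 3.34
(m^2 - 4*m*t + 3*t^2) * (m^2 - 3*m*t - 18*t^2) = m^4 - 7*m^3*t - 3*m^2*t^2 + 63*m*t^3 - 54*t^4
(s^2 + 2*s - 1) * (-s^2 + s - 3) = -s^4 - s^3 - 7*s + 3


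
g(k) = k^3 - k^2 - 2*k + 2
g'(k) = 3*k^2 - 2*k - 2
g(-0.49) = 2.62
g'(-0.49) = -0.30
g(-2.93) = -25.88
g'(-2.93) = 29.61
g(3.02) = 14.38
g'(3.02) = 19.32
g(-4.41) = -94.39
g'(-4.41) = 65.16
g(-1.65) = -1.91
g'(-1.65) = 9.47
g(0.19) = 1.59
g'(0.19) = -2.27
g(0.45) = 0.99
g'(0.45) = -2.29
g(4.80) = 79.95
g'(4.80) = 57.52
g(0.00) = 2.00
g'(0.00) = -2.00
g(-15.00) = -3568.00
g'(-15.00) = 703.00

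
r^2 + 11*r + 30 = (r + 5)*(r + 6)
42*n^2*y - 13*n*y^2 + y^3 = y*(-7*n + y)*(-6*n + y)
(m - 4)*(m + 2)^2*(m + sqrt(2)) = m^4 + sqrt(2)*m^3 - 12*m^2 - 12*sqrt(2)*m - 16*m - 16*sqrt(2)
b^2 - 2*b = b*(b - 2)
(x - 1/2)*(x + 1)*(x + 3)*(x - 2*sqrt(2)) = x^4 - 2*sqrt(2)*x^3 + 7*x^3/2 - 7*sqrt(2)*x^2 + x^2 - 2*sqrt(2)*x - 3*x/2 + 3*sqrt(2)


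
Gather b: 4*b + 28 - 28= 4*b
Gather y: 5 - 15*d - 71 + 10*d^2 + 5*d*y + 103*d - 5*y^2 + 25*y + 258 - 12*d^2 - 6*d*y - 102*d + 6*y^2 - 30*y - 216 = -2*d^2 - 14*d + y^2 + y*(-d - 5) - 24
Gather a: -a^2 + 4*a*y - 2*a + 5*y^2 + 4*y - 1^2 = -a^2 + a*(4*y - 2) + 5*y^2 + 4*y - 1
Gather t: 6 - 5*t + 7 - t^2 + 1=-t^2 - 5*t + 14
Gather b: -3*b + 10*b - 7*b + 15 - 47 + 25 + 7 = 0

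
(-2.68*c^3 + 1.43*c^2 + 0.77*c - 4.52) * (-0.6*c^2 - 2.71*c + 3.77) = 1.608*c^5 + 6.4048*c^4 - 14.4409*c^3 + 6.0164*c^2 + 15.1521*c - 17.0404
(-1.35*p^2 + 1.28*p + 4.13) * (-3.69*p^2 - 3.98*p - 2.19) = 4.9815*p^4 + 0.6498*p^3 - 17.3776*p^2 - 19.2406*p - 9.0447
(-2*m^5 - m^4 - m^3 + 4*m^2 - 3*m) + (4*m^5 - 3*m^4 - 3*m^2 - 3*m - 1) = 2*m^5 - 4*m^4 - m^3 + m^2 - 6*m - 1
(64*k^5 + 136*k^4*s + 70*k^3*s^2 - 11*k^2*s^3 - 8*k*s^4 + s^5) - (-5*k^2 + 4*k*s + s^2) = 64*k^5 + 136*k^4*s + 70*k^3*s^2 - 11*k^2*s^3 + 5*k^2 - 8*k*s^4 - 4*k*s + s^5 - s^2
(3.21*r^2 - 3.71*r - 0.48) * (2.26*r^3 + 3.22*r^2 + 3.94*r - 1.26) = 7.2546*r^5 + 1.9516*r^4 - 0.383600000000001*r^3 - 20.2076*r^2 + 2.7834*r + 0.6048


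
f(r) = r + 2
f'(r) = 1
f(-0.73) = 1.27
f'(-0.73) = 1.00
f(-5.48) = -3.48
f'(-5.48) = 1.00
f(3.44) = 5.44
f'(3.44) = 1.00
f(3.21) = 5.21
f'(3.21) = 1.00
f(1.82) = 3.82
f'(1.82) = 1.00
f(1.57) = 3.57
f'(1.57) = 1.00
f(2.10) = 4.10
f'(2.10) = 1.00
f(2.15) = 4.15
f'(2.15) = 1.00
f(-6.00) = -4.00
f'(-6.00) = 1.00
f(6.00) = 8.00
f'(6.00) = 1.00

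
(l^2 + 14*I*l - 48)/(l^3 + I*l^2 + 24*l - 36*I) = (l + 8*I)/(l^2 - 5*I*l - 6)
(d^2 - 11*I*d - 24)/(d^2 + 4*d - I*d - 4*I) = (d^2 - 11*I*d - 24)/(d^2 + d*(4 - I) - 4*I)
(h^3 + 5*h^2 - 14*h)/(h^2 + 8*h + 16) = h*(h^2 + 5*h - 14)/(h^2 + 8*h + 16)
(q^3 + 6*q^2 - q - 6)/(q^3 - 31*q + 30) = (q + 1)/(q - 5)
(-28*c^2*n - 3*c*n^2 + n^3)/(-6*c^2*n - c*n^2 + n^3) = (28*c^2 + 3*c*n - n^2)/(6*c^2 + c*n - n^2)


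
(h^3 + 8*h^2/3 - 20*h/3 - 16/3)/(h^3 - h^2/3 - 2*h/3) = (h^2 + 2*h - 8)/(h*(h - 1))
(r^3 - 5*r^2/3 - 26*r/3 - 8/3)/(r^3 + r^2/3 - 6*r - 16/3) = (3*r^2 - 11*r - 4)/(3*r^2 - 5*r - 8)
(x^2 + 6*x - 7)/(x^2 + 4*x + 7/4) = 4*(x^2 + 6*x - 7)/(4*x^2 + 16*x + 7)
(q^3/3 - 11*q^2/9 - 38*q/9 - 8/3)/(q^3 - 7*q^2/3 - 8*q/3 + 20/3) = (3*q^3 - 11*q^2 - 38*q - 24)/(3*(3*q^3 - 7*q^2 - 8*q + 20))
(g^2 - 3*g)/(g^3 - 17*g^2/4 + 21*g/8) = 8*(g - 3)/(8*g^2 - 34*g + 21)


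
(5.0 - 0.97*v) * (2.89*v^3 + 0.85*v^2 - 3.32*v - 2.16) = -2.8033*v^4 + 13.6255*v^3 + 7.4704*v^2 - 14.5048*v - 10.8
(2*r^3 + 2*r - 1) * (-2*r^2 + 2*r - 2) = -4*r^5 + 4*r^4 - 8*r^3 + 6*r^2 - 6*r + 2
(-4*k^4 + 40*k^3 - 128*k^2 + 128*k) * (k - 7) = -4*k^5 + 68*k^4 - 408*k^3 + 1024*k^2 - 896*k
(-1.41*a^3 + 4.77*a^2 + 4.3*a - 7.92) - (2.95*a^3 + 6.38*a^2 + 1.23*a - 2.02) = -4.36*a^3 - 1.61*a^2 + 3.07*a - 5.9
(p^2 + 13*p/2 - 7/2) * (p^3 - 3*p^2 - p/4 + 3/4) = p^5 + 7*p^4/2 - 93*p^3/4 + 77*p^2/8 + 23*p/4 - 21/8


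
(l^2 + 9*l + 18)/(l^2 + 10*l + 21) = (l + 6)/(l + 7)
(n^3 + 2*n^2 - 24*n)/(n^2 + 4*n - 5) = n*(n^2 + 2*n - 24)/(n^2 + 4*n - 5)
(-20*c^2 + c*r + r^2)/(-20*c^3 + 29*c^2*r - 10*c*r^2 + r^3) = (5*c + r)/(5*c^2 - 6*c*r + r^2)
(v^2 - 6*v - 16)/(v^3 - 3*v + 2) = (v - 8)/(v^2 - 2*v + 1)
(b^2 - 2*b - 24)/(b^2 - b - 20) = (b - 6)/(b - 5)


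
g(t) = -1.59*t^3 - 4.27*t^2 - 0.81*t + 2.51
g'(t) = -4.77*t^2 - 8.54*t - 0.81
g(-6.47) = 259.64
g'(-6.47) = -145.23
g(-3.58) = 23.64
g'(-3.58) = -31.37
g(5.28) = -354.85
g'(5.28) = -178.88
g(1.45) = -12.49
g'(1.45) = -23.22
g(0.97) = -3.74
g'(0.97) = -13.58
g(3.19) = -95.14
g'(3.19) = -76.59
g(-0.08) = 2.55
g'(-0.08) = -0.16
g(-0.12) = 2.55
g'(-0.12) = 0.15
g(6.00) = -499.51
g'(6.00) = -223.77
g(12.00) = -3369.61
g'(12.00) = -790.17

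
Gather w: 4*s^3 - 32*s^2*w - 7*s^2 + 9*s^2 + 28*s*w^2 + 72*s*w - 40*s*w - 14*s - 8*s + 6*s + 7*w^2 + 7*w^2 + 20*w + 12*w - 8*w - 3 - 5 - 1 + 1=4*s^3 + 2*s^2 - 16*s + w^2*(28*s + 14) + w*(-32*s^2 + 32*s + 24) - 8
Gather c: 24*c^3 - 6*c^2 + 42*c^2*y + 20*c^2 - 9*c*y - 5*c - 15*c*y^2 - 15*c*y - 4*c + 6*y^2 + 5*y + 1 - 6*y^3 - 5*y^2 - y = 24*c^3 + c^2*(42*y + 14) + c*(-15*y^2 - 24*y - 9) - 6*y^3 + y^2 + 4*y + 1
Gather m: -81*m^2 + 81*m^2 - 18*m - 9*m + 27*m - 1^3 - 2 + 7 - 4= 0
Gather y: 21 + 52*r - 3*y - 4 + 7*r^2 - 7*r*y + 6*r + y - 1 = 7*r^2 + 58*r + y*(-7*r - 2) + 16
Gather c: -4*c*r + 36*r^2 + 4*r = -4*c*r + 36*r^2 + 4*r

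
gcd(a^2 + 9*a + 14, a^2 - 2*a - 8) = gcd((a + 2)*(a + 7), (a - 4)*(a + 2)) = a + 2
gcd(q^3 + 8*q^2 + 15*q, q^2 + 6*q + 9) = q + 3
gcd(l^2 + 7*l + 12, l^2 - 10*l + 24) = 1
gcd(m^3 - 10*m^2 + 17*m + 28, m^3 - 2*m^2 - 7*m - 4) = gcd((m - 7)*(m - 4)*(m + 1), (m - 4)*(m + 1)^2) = m^2 - 3*m - 4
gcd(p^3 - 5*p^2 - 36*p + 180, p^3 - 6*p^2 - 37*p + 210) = p^2 + p - 30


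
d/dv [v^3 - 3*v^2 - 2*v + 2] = 3*v^2 - 6*v - 2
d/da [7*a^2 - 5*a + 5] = 14*a - 5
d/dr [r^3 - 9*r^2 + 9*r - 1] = 3*r^2 - 18*r + 9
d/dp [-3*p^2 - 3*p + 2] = -6*p - 3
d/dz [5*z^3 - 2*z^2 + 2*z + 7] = 15*z^2 - 4*z + 2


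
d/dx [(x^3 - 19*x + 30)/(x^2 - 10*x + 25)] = (x^3 - 15*x^2 + 19*x + 35)/(x^3 - 15*x^2 + 75*x - 125)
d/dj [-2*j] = -2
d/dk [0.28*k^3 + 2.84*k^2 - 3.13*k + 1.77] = 0.84*k^2 + 5.68*k - 3.13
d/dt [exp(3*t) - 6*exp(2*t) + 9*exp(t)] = 3*(exp(2*t) - 4*exp(t) + 3)*exp(t)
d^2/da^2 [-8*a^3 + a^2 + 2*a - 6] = 2 - 48*a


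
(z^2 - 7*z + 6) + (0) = z^2 - 7*z + 6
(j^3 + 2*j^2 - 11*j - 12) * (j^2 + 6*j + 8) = j^5 + 8*j^4 + 9*j^3 - 62*j^2 - 160*j - 96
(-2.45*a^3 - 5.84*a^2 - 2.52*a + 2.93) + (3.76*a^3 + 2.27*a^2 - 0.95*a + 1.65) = 1.31*a^3 - 3.57*a^2 - 3.47*a + 4.58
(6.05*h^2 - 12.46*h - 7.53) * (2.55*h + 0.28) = 15.4275*h^3 - 30.079*h^2 - 22.6903*h - 2.1084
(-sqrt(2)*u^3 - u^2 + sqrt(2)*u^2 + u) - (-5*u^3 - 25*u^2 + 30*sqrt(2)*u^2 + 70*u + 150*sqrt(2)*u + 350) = -sqrt(2)*u^3 + 5*u^3 - 29*sqrt(2)*u^2 + 24*u^2 - 150*sqrt(2)*u - 69*u - 350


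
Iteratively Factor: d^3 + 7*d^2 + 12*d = (d + 3)*(d^2 + 4*d) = d*(d + 3)*(d + 4)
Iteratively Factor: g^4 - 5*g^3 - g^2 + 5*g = (g - 1)*(g^3 - 4*g^2 - 5*g) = (g - 1)*(g + 1)*(g^2 - 5*g) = g*(g - 1)*(g + 1)*(g - 5)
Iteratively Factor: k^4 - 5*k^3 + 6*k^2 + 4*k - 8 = (k + 1)*(k^3 - 6*k^2 + 12*k - 8) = (k - 2)*(k + 1)*(k^2 - 4*k + 4) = (k - 2)^2*(k + 1)*(k - 2)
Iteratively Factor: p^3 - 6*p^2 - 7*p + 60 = (p - 4)*(p^2 - 2*p - 15) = (p - 5)*(p - 4)*(p + 3)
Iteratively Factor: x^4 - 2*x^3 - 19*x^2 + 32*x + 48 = (x + 4)*(x^3 - 6*x^2 + 5*x + 12) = (x - 4)*(x + 4)*(x^2 - 2*x - 3) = (x - 4)*(x + 1)*(x + 4)*(x - 3)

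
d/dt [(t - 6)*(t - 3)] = 2*t - 9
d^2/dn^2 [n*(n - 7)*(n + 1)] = 6*n - 12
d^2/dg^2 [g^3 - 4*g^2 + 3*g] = 6*g - 8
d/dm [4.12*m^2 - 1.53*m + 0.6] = 8.24*m - 1.53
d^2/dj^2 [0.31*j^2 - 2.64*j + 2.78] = 0.620000000000000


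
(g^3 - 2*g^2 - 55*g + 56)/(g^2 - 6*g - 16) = (g^2 + 6*g - 7)/(g + 2)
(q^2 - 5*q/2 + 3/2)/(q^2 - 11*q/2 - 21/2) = (-2*q^2 + 5*q - 3)/(-2*q^2 + 11*q + 21)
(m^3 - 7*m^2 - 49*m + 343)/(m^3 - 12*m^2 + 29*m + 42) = (m^2 - 49)/(m^2 - 5*m - 6)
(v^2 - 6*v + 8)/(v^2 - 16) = (v - 2)/(v + 4)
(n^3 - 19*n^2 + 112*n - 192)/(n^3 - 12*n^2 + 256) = (n - 3)/(n + 4)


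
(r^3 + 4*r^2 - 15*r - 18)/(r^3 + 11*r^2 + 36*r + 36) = (r^2 - 2*r - 3)/(r^2 + 5*r + 6)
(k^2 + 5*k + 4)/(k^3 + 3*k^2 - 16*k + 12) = (k^2 + 5*k + 4)/(k^3 + 3*k^2 - 16*k + 12)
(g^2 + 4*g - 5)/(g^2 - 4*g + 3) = (g + 5)/(g - 3)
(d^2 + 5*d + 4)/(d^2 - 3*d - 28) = (d + 1)/(d - 7)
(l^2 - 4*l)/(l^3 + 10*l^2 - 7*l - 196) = l/(l^2 + 14*l + 49)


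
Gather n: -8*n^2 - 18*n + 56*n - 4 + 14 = -8*n^2 + 38*n + 10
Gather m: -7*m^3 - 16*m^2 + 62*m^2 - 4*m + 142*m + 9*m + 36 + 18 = -7*m^3 + 46*m^2 + 147*m + 54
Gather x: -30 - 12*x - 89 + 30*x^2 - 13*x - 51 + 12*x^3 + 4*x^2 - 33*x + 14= 12*x^3 + 34*x^2 - 58*x - 156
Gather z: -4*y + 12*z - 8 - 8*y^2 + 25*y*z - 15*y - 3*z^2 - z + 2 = -8*y^2 - 19*y - 3*z^2 + z*(25*y + 11) - 6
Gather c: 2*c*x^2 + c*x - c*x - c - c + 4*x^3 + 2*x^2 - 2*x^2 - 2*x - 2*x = c*(2*x^2 - 2) + 4*x^3 - 4*x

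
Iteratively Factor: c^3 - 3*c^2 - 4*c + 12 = (c + 2)*(c^2 - 5*c + 6) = (c - 3)*(c + 2)*(c - 2)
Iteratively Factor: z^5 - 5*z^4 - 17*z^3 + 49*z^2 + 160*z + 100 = (z + 2)*(z^4 - 7*z^3 - 3*z^2 + 55*z + 50) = (z - 5)*(z + 2)*(z^3 - 2*z^2 - 13*z - 10) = (z - 5)*(z + 1)*(z + 2)*(z^2 - 3*z - 10) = (z - 5)^2*(z + 1)*(z + 2)*(z + 2)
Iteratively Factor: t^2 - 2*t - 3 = (t - 3)*(t + 1)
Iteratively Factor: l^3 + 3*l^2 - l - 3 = (l - 1)*(l^2 + 4*l + 3) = (l - 1)*(l + 1)*(l + 3)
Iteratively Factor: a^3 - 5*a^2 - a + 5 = (a - 5)*(a^2 - 1) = (a - 5)*(a - 1)*(a + 1)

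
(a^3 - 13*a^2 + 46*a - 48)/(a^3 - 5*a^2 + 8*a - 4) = (a^2 - 11*a + 24)/(a^2 - 3*a + 2)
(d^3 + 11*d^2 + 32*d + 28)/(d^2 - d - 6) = (d^2 + 9*d + 14)/(d - 3)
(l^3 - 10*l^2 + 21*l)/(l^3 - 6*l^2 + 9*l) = (l - 7)/(l - 3)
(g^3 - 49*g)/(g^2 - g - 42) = g*(g + 7)/(g + 6)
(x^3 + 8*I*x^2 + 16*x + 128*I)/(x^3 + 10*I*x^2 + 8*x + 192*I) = (x + 4*I)/(x + 6*I)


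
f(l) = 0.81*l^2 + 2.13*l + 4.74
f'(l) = 1.62*l + 2.13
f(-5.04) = 14.58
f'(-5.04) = -6.03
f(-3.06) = 5.81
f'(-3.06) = -2.83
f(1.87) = 11.56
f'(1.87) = 5.16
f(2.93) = 17.93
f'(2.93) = 6.88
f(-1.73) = 3.48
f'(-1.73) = -0.67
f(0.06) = 4.87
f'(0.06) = 2.23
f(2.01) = 12.29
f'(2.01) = 5.39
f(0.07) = 4.89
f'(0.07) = 2.24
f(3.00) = 18.42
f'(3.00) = 6.99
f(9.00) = 89.52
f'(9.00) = 16.71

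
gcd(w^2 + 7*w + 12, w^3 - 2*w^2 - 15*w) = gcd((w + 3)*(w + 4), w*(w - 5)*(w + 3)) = w + 3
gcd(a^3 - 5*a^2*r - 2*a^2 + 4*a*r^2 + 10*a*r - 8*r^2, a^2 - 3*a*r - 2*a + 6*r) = a - 2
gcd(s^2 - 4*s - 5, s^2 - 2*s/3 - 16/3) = 1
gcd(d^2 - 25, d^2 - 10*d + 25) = d - 5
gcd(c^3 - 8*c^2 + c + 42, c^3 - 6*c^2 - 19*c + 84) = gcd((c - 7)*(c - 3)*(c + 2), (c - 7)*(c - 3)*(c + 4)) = c^2 - 10*c + 21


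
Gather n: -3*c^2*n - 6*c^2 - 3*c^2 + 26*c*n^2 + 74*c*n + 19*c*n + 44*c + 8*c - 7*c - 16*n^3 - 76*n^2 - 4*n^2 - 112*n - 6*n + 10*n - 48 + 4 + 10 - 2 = -9*c^2 + 45*c - 16*n^3 + n^2*(26*c - 80) + n*(-3*c^2 + 93*c - 108) - 36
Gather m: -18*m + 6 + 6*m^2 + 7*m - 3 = 6*m^2 - 11*m + 3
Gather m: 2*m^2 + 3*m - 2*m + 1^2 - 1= 2*m^2 + m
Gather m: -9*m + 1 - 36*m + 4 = 5 - 45*m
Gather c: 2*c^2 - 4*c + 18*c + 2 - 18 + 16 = 2*c^2 + 14*c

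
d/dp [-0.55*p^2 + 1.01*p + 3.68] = 1.01 - 1.1*p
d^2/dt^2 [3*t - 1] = 0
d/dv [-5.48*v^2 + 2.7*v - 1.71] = 2.7 - 10.96*v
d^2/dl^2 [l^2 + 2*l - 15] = 2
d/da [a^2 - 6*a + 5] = 2*a - 6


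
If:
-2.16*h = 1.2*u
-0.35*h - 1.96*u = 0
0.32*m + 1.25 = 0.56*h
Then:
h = 0.00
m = -3.91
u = 0.00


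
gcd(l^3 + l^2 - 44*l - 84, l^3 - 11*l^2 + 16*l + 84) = l^2 - 5*l - 14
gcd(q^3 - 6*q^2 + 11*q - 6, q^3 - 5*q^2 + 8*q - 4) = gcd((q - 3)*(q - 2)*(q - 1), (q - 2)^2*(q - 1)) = q^2 - 3*q + 2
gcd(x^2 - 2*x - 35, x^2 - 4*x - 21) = x - 7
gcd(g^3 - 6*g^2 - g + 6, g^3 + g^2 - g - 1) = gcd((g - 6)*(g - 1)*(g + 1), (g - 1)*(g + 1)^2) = g^2 - 1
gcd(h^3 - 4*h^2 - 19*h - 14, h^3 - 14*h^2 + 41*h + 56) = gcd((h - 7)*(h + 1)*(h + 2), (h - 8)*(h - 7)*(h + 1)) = h^2 - 6*h - 7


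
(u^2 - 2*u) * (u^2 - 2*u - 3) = u^4 - 4*u^3 + u^2 + 6*u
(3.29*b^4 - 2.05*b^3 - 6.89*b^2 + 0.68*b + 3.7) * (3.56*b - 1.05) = 11.7124*b^5 - 10.7525*b^4 - 22.3759*b^3 + 9.6553*b^2 + 12.458*b - 3.885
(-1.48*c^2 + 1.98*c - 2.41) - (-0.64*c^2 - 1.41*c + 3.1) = -0.84*c^2 + 3.39*c - 5.51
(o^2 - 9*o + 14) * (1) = o^2 - 9*o + 14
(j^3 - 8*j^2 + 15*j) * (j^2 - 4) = j^5 - 8*j^4 + 11*j^3 + 32*j^2 - 60*j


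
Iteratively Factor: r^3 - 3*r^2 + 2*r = (r - 1)*(r^2 - 2*r) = r*(r - 1)*(r - 2)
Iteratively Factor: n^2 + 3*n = (n)*(n + 3)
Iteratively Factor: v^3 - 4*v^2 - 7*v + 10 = (v - 5)*(v^2 + v - 2) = (v - 5)*(v + 2)*(v - 1)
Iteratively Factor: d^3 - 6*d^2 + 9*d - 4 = (d - 1)*(d^2 - 5*d + 4) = (d - 1)^2*(d - 4)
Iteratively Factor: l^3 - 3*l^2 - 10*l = (l - 5)*(l^2 + 2*l) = l*(l - 5)*(l + 2)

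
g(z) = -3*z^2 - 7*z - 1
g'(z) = -6*z - 7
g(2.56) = -38.58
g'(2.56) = -22.36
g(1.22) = -14.01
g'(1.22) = -14.32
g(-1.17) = 3.08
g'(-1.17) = 0.02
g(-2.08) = 0.58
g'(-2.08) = 5.48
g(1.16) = -13.16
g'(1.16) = -13.96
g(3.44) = -60.58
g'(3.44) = -27.64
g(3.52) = -62.81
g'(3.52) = -28.12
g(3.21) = -54.38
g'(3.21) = -26.26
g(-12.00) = -349.00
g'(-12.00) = 65.00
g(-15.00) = -571.00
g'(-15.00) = 83.00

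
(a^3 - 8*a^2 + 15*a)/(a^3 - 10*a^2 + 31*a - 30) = a/(a - 2)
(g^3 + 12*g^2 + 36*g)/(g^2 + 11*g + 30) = g*(g + 6)/(g + 5)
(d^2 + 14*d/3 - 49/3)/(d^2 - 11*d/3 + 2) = (3*d^2 + 14*d - 49)/(3*d^2 - 11*d + 6)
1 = 1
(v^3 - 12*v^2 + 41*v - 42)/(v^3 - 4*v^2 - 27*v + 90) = (v^2 - 9*v + 14)/(v^2 - v - 30)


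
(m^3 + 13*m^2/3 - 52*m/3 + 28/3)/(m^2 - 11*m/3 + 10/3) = (3*m^2 + 19*m - 14)/(3*m - 5)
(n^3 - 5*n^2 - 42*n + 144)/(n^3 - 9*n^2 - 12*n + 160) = (n^2 + 3*n - 18)/(n^2 - n - 20)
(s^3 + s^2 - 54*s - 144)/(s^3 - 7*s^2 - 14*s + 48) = (s + 6)/(s - 2)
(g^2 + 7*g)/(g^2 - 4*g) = (g + 7)/(g - 4)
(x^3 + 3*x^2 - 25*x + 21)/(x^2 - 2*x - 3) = (x^2 + 6*x - 7)/(x + 1)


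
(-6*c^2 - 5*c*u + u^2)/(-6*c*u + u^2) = (c + u)/u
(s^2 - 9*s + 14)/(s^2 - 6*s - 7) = (s - 2)/(s + 1)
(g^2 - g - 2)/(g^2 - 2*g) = (g + 1)/g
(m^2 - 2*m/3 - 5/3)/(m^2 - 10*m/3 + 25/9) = 3*(m + 1)/(3*m - 5)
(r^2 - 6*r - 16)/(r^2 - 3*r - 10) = (r - 8)/(r - 5)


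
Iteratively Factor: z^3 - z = (z)*(z^2 - 1) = z*(z + 1)*(z - 1)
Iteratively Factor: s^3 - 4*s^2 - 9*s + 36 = (s + 3)*(s^2 - 7*s + 12) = (s - 3)*(s + 3)*(s - 4)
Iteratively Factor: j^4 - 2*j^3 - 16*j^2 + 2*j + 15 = (j - 1)*(j^3 - j^2 - 17*j - 15) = (j - 1)*(j + 1)*(j^2 - 2*j - 15) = (j - 5)*(j - 1)*(j + 1)*(j + 3)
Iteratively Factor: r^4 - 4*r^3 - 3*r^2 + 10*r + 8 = (r - 2)*(r^3 - 2*r^2 - 7*r - 4) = (r - 2)*(r + 1)*(r^2 - 3*r - 4) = (r - 4)*(r - 2)*(r + 1)*(r + 1)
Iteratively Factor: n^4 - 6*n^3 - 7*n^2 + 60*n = (n - 5)*(n^3 - n^2 - 12*n) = (n - 5)*(n - 4)*(n^2 + 3*n) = (n - 5)*(n - 4)*(n + 3)*(n)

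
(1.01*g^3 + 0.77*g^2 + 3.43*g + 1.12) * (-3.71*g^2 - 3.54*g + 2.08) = -3.7471*g^5 - 6.4321*g^4 - 13.3503*g^3 - 14.6958*g^2 + 3.1696*g + 2.3296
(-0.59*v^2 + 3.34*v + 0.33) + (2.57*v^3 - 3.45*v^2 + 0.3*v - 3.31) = 2.57*v^3 - 4.04*v^2 + 3.64*v - 2.98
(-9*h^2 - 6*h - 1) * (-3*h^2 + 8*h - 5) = 27*h^4 - 54*h^3 + 22*h + 5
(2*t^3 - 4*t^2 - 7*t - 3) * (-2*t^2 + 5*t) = -4*t^5 + 18*t^4 - 6*t^3 - 29*t^2 - 15*t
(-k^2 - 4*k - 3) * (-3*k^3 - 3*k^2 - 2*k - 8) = 3*k^5 + 15*k^4 + 23*k^3 + 25*k^2 + 38*k + 24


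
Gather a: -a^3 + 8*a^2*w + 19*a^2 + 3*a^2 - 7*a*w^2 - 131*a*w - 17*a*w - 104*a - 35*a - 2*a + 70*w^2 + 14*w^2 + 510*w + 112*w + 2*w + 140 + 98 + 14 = -a^3 + a^2*(8*w + 22) + a*(-7*w^2 - 148*w - 141) + 84*w^2 + 624*w + 252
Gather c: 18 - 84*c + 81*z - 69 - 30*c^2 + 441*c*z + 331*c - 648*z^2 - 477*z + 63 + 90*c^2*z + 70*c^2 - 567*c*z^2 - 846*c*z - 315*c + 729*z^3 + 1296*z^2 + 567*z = c^2*(90*z + 40) + c*(-567*z^2 - 405*z - 68) + 729*z^3 + 648*z^2 + 171*z + 12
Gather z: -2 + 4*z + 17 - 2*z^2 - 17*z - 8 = -2*z^2 - 13*z + 7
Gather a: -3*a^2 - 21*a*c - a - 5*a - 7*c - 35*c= -3*a^2 + a*(-21*c - 6) - 42*c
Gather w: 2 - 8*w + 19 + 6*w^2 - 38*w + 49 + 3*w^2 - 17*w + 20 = 9*w^2 - 63*w + 90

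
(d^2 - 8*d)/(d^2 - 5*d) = (d - 8)/(d - 5)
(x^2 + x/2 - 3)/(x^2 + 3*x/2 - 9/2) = (x + 2)/(x + 3)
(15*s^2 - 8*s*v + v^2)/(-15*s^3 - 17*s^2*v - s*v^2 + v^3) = (-3*s + v)/(3*s^2 + 4*s*v + v^2)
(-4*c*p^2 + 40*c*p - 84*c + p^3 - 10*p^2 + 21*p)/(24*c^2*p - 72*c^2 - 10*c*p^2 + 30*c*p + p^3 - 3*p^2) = (p - 7)/(-6*c + p)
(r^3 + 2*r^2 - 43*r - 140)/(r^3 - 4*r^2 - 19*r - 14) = (r^2 + 9*r + 20)/(r^2 + 3*r + 2)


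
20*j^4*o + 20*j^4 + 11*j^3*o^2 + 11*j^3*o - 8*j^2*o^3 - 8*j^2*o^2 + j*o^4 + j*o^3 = (-5*j + o)*(-4*j + o)*(j + o)*(j*o + j)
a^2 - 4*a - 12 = (a - 6)*(a + 2)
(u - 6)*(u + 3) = u^2 - 3*u - 18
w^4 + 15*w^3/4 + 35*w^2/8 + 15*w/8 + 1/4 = (w + 1/4)*(w + 1/2)*(w + 1)*(w + 2)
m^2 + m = m*(m + 1)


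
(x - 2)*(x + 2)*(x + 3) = x^3 + 3*x^2 - 4*x - 12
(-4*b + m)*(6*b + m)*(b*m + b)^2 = -24*b^4*m^2 - 48*b^4*m - 24*b^4 + 2*b^3*m^3 + 4*b^3*m^2 + 2*b^3*m + b^2*m^4 + 2*b^2*m^3 + b^2*m^2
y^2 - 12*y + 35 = (y - 7)*(y - 5)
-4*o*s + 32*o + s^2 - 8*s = (-4*o + s)*(s - 8)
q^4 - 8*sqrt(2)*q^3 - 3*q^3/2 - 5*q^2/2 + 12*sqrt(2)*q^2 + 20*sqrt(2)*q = q*(q - 5/2)*(q + 1)*(q - 8*sqrt(2))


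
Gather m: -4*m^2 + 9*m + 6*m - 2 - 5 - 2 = -4*m^2 + 15*m - 9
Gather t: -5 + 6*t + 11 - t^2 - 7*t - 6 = -t^2 - t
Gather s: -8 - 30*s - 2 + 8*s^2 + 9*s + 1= 8*s^2 - 21*s - 9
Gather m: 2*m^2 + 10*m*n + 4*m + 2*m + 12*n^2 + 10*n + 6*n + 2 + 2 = 2*m^2 + m*(10*n + 6) + 12*n^2 + 16*n + 4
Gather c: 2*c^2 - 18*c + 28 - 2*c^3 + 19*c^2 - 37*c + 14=-2*c^3 + 21*c^2 - 55*c + 42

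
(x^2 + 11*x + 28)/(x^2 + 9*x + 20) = (x + 7)/(x + 5)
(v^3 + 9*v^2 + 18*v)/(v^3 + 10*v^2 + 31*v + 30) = v*(v + 6)/(v^2 + 7*v + 10)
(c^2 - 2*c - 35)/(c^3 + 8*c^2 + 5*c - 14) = (c^2 - 2*c - 35)/(c^3 + 8*c^2 + 5*c - 14)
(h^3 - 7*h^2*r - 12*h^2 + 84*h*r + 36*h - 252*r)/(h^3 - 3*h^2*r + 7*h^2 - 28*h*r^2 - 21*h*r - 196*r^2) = (h^2 - 12*h + 36)/(h^2 + 4*h*r + 7*h + 28*r)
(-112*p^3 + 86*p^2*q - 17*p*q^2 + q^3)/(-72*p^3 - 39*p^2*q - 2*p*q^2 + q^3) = (14*p^2 - 9*p*q + q^2)/(9*p^2 + 6*p*q + q^2)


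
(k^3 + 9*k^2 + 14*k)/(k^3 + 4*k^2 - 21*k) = (k + 2)/(k - 3)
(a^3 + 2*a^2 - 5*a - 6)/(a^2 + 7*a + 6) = (a^2 + a - 6)/(a + 6)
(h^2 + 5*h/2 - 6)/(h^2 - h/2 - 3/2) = (h + 4)/(h + 1)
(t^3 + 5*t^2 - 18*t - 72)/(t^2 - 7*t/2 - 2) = 2*(t^2 + 9*t + 18)/(2*t + 1)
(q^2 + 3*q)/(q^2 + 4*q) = (q + 3)/(q + 4)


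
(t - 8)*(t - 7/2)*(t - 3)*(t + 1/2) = t^4 - 14*t^3 + 221*t^2/4 - 211*t/4 - 42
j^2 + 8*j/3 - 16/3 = (j - 4/3)*(j + 4)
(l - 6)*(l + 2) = l^2 - 4*l - 12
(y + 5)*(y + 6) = y^2 + 11*y + 30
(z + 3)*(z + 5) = z^2 + 8*z + 15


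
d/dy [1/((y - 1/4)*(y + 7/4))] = 128*(-4*y - 3)/(256*y^4 + 768*y^3 + 352*y^2 - 336*y + 49)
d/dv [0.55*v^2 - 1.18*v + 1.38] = 1.1*v - 1.18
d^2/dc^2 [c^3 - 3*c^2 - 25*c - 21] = 6*c - 6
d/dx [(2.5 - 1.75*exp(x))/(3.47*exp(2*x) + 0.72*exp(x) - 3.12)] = (6.0725*exp(2*x) - 17.35*exp(x) + 3.66)*exp(x)/(12.0409*exp(4*x) + 4.9968*exp(3*x) - 21.1344*exp(2*x) - 4.4928*exp(x) + 9.7344)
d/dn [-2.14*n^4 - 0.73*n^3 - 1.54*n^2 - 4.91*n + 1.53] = -8.56*n^3 - 2.19*n^2 - 3.08*n - 4.91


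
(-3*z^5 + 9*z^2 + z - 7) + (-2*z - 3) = -3*z^5 + 9*z^2 - z - 10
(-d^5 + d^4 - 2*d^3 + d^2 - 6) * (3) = -3*d^5 + 3*d^4 - 6*d^3 + 3*d^2 - 18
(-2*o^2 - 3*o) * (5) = -10*o^2 - 15*o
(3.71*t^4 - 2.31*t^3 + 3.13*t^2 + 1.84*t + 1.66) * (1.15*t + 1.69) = 4.2665*t^5 + 3.6134*t^4 - 0.304400000000001*t^3 + 7.4057*t^2 + 5.0186*t + 2.8054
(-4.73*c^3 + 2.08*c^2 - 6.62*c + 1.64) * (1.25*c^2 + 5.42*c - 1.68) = -5.9125*c^5 - 23.0366*c^4 + 10.945*c^3 - 37.3248*c^2 + 20.0104*c - 2.7552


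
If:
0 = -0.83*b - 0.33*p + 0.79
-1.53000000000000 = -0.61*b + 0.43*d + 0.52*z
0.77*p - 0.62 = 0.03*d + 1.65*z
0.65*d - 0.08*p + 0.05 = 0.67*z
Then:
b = 1.26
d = -0.91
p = -0.77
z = -0.72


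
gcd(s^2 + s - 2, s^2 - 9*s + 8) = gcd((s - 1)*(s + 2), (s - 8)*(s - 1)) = s - 1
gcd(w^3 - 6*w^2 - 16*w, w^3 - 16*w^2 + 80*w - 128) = w - 8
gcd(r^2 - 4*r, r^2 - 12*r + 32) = r - 4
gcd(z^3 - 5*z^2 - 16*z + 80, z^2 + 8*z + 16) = z + 4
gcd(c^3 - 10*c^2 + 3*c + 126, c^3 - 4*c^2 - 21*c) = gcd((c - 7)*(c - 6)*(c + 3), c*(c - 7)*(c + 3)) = c^2 - 4*c - 21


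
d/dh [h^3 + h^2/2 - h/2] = 3*h^2 + h - 1/2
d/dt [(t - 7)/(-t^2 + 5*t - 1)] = (-t^2 + 5*t + (t - 7)*(2*t - 5) - 1)/(t^2 - 5*t + 1)^2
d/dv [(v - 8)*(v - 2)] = 2*v - 10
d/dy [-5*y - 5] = -5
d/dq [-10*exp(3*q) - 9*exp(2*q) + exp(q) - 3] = (-30*exp(2*q) - 18*exp(q) + 1)*exp(q)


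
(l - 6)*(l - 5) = l^2 - 11*l + 30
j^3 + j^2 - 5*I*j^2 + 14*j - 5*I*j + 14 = (j + 1)*(j - 7*I)*(j + 2*I)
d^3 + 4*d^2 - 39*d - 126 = (d - 6)*(d + 3)*(d + 7)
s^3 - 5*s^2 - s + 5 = (s - 5)*(s - 1)*(s + 1)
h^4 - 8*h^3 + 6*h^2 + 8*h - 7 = (h - 7)*(h - 1)^2*(h + 1)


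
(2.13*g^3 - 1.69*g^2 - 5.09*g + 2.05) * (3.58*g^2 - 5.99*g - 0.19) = 7.6254*g^5 - 18.8089*g^4 - 8.5038*g^3 + 38.1492*g^2 - 11.3124*g - 0.3895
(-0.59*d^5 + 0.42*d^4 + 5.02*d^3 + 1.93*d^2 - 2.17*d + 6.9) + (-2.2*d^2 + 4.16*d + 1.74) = -0.59*d^5 + 0.42*d^4 + 5.02*d^3 - 0.27*d^2 + 1.99*d + 8.64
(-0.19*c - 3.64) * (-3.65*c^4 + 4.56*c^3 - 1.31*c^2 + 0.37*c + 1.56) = 0.6935*c^5 + 12.4196*c^4 - 16.3495*c^3 + 4.6981*c^2 - 1.6432*c - 5.6784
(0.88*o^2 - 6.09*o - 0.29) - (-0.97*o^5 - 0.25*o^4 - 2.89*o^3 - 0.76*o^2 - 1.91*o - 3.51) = 0.97*o^5 + 0.25*o^4 + 2.89*o^3 + 1.64*o^2 - 4.18*o + 3.22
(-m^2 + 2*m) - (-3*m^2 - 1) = 2*m^2 + 2*m + 1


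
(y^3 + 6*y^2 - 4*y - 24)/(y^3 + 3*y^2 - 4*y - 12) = (y + 6)/(y + 3)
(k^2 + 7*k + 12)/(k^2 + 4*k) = (k + 3)/k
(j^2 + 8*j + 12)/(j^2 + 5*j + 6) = (j + 6)/(j + 3)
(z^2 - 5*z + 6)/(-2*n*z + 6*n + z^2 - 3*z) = (z - 2)/(-2*n + z)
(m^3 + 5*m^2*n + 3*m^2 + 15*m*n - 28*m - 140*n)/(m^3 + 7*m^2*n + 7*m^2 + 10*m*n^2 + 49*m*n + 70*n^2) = (m - 4)/(m + 2*n)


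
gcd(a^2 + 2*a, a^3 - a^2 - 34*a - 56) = a + 2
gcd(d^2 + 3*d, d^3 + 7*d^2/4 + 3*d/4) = d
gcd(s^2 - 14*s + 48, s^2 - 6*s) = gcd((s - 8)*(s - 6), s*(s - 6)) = s - 6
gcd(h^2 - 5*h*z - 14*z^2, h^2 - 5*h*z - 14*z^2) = -h^2 + 5*h*z + 14*z^2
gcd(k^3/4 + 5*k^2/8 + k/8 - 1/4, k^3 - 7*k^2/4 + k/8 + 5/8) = 1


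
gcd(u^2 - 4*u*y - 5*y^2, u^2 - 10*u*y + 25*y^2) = -u + 5*y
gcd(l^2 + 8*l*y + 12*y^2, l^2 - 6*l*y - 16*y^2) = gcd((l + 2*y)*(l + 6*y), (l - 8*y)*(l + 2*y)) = l + 2*y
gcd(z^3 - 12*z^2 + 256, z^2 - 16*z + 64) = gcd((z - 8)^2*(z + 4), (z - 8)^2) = z^2 - 16*z + 64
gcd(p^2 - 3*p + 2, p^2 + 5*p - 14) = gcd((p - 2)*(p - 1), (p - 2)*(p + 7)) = p - 2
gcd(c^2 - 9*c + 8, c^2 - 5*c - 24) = c - 8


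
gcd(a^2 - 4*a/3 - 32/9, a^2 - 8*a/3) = a - 8/3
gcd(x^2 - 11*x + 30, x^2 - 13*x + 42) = x - 6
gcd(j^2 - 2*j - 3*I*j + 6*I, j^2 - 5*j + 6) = j - 2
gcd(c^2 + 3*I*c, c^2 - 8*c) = c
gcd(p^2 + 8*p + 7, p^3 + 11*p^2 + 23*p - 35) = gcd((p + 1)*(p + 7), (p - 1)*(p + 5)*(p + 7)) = p + 7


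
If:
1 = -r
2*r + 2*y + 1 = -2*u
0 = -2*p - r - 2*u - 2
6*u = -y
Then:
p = -2/5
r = -1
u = -1/10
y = 3/5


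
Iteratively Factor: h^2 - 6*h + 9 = (h - 3)*(h - 3)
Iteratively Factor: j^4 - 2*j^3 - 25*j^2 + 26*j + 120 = (j + 2)*(j^3 - 4*j^2 - 17*j + 60) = (j - 3)*(j + 2)*(j^2 - j - 20) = (j - 3)*(j + 2)*(j + 4)*(j - 5)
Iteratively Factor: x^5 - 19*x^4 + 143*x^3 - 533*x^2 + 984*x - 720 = (x - 4)*(x^4 - 15*x^3 + 83*x^2 - 201*x + 180) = (x - 5)*(x - 4)*(x^3 - 10*x^2 + 33*x - 36) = (x - 5)*(x - 4)*(x - 3)*(x^2 - 7*x + 12) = (x - 5)*(x - 4)*(x - 3)^2*(x - 4)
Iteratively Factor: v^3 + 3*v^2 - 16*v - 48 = (v + 3)*(v^2 - 16) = (v + 3)*(v + 4)*(v - 4)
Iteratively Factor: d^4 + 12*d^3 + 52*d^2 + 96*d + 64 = (d + 2)*(d^3 + 10*d^2 + 32*d + 32) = (d + 2)*(d + 4)*(d^2 + 6*d + 8) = (d + 2)*(d + 4)^2*(d + 2)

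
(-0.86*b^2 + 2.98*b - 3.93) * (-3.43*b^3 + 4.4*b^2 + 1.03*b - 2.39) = 2.9498*b^5 - 14.0054*b^4 + 25.7061*b^3 - 12.1672*b^2 - 11.1701*b + 9.3927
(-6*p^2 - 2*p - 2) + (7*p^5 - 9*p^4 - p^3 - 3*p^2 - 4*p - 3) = 7*p^5 - 9*p^4 - p^3 - 9*p^2 - 6*p - 5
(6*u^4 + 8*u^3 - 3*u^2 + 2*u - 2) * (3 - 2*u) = -12*u^5 + 2*u^4 + 30*u^3 - 13*u^2 + 10*u - 6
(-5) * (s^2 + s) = -5*s^2 - 5*s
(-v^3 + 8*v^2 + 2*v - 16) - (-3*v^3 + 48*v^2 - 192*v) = 2*v^3 - 40*v^2 + 194*v - 16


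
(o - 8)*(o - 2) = o^2 - 10*o + 16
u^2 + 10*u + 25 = (u + 5)^2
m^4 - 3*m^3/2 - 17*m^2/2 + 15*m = m*(m - 5/2)*(m - 2)*(m + 3)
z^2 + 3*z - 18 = (z - 3)*(z + 6)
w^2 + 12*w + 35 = (w + 5)*(w + 7)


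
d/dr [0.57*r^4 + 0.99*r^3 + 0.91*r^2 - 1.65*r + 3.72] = 2.28*r^3 + 2.97*r^2 + 1.82*r - 1.65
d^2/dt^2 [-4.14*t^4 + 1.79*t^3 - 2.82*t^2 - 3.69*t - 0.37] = -49.68*t^2 + 10.74*t - 5.64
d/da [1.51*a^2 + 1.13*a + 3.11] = 3.02*a + 1.13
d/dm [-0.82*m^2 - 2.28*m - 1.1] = -1.64*m - 2.28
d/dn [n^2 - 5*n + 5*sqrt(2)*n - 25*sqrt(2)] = 2*n - 5 + 5*sqrt(2)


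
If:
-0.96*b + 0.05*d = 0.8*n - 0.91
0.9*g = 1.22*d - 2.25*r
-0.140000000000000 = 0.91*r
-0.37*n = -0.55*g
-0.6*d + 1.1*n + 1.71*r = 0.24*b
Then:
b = 0.68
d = -0.13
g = 0.21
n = 0.32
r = -0.15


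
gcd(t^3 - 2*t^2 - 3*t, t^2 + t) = t^2 + t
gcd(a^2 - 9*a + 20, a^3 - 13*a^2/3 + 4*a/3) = a - 4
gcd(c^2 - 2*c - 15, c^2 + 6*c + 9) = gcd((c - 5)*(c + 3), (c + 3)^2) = c + 3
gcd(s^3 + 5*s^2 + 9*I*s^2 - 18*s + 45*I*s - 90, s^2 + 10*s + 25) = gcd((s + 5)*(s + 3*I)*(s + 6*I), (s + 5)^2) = s + 5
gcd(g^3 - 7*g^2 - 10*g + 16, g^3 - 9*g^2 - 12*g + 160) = g - 8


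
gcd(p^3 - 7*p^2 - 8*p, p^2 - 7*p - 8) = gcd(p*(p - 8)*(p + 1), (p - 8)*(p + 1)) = p^2 - 7*p - 8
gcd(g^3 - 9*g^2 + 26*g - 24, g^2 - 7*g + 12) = g^2 - 7*g + 12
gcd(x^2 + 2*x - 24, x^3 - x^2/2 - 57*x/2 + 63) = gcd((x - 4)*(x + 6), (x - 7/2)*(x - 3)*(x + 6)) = x + 6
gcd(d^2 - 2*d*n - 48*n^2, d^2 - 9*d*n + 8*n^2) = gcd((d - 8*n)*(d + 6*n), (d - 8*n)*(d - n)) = d - 8*n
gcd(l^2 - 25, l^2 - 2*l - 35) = l + 5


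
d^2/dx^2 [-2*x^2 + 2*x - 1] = -4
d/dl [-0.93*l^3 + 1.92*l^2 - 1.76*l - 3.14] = -2.79*l^2 + 3.84*l - 1.76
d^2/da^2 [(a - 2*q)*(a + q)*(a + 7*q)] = 6*a + 12*q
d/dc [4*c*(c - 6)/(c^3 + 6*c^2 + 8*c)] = 4*(-c^2 + 12*c + 44)/(c^4 + 12*c^3 + 52*c^2 + 96*c + 64)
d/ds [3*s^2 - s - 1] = 6*s - 1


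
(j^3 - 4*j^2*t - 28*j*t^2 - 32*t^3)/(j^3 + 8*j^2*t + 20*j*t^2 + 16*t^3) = (j - 8*t)/(j + 4*t)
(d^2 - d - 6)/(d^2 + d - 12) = (d + 2)/(d + 4)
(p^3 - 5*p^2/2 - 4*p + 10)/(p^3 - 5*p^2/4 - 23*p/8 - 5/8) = 4*(p^2 - 4)/(4*p^2 + 5*p + 1)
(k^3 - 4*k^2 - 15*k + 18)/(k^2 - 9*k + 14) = (k^3 - 4*k^2 - 15*k + 18)/(k^2 - 9*k + 14)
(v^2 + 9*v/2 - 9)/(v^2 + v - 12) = (v^2 + 9*v/2 - 9)/(v^2 + v - 12)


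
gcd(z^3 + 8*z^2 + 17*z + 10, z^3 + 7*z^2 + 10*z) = z^2 + 7*z + 10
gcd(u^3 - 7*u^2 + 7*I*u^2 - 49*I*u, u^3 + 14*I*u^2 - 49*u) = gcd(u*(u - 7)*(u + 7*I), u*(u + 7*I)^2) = u^2 + 7*I*u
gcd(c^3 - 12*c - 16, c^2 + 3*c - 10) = 1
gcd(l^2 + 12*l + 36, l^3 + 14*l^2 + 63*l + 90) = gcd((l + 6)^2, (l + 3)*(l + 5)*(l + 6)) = l + 6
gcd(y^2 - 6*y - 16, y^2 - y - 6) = y + 2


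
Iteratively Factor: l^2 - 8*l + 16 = (l - 4)*(l - 4)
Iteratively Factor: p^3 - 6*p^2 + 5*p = (p - 1)*(p^2 - 5*p) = (p - 5)*(p - 1)*(p)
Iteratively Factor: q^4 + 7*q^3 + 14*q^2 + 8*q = (q + 2)*(q^3 + 5*q^2 + 4*q) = q*(q + 2)*(q^2 + 5*q + 4) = q*(q + 2)*(q + 4)*(q + 1)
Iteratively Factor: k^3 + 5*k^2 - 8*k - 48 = (k + 4)*(k^2 + k - 12) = (k - 3)*(k + 4)*(k + 4)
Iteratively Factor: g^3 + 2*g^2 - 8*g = (g)*(g^2 + 2*g - 8) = g*(g - 2)*(g + 4)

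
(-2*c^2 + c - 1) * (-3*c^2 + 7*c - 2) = 6*c^4 - 17*c^3 + 14*c^2 - 9*c + 2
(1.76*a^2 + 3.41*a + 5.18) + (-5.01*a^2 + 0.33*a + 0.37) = -3.25*a^2 + 3.74*a + 5.55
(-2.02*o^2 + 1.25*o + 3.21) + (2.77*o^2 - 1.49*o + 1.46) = 0.75*o^2 - 0.24*o + 4.67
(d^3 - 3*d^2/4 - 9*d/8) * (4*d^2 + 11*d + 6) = 4*d^5 + 8*d^4 - 27*d^3/4 - 135*d^2/8 - 27*d/4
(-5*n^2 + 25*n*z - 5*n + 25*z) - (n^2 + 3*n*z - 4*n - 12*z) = -6*n^2 + 22*n*z - n + 37*z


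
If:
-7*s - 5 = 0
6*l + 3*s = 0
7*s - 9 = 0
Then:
No Solution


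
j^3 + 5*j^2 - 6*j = j*(j - 1)*(j + 6)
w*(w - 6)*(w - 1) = w^3 - 7*w^2 + 6*w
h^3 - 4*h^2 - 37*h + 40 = (h - 8)*(h - 1)*(h + 5)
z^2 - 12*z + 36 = (z - 6)^2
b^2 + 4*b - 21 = (b - 3)*(b + 7)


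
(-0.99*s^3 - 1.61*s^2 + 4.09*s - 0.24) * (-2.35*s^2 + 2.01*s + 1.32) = 2.3265*s^5 + 1.7936*s^4 - 14.1544*s^3 + 6.6597*s^2 + 4.9164*s - 0.3168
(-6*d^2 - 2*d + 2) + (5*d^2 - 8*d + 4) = -d^2 - 10*d + 6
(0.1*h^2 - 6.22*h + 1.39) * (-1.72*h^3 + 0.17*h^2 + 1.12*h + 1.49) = -0.172*h^5 + 10.7154*h^4 - 3.3362*h^3 - 6.5811*h^2 - 7.711*h + 2.0711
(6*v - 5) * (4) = 24*v - 20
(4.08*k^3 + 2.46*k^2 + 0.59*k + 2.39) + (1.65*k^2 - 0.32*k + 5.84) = 4.08*k^3 + 4.11*k^2 + 0.27*k + 8.23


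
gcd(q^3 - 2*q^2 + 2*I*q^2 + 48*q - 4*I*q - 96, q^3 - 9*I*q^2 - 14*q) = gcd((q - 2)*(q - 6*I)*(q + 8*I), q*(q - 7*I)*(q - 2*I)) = 1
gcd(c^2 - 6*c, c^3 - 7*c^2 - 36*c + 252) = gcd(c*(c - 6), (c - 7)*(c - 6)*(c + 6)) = c - 6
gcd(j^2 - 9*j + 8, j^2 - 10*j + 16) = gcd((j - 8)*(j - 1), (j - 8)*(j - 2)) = j - 8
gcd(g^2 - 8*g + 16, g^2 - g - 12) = g - 4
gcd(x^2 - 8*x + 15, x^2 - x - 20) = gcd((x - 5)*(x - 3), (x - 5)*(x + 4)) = x - 5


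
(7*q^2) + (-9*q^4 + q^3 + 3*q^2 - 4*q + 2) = -9*q^4 + q^3 + 10*q^2 - 4*q + 2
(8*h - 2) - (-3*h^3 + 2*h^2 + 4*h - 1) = 3*h^3 - 2*h^2 + 4*h - 1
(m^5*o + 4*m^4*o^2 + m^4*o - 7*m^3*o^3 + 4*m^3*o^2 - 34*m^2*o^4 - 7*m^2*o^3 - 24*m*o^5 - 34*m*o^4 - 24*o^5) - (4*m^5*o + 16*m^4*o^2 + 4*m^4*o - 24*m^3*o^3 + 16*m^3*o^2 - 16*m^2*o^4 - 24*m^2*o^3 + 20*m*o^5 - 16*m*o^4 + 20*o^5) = -3*m^5*o - 12*m^4*o^2 - 3*m^4*o + 17*m^3*o^3 - 12*m^3*o^2 - 18*m^2*o^4 + 17*m^2*o^3 - 44*m*o^5 - 18*m*o^4 - 44*o^5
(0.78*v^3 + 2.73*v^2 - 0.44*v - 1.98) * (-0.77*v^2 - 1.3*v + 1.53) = -0.6006*v^5 - 3.1161*v^4 - 2.0168*v^3 + 6.2735*v^2 + 1.9008*v - 3.0294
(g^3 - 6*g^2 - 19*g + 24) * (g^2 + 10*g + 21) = g^5 + 4*g^4 - 58*g^3 - 292*g^2 - 159*g + 504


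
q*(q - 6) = q^2 - 6*q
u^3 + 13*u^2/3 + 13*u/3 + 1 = (u + 1/3)*(u + 1)*(u + 3)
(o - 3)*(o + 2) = o^2 - o - 6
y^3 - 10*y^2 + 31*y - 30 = (y - 5)*(y - 3)*(y - 2)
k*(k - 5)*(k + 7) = k^3 + 2*k^2 - 35*k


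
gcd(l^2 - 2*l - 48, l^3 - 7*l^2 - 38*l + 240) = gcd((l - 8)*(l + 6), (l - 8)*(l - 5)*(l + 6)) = l^2 - 2*l - 48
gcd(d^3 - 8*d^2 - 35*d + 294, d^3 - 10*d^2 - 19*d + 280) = d - 7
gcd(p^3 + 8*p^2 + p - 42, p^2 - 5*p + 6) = p - 2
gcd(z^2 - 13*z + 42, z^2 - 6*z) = z - 6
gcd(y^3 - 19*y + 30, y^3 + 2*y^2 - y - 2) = 1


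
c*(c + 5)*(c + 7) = c^3 + 12*c^2 + 35*c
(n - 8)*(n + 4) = n^2 - 4*n - 32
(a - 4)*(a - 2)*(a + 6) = a^3 - 28*a + 48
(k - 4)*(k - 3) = k^2 - 7*k + 12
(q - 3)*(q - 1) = q^2 - 4*q + 3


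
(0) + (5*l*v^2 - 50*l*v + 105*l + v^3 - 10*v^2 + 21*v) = 5*l*v^2 - 50*l*v + 105*l + v^3 - 10*v^2 + 21*v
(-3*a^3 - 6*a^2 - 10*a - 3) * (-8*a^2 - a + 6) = 24*a^5 + 51*a^4 + 68*a^3 - 2*a^2 - 57*a - 18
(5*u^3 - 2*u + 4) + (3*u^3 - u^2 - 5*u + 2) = 8*u^3 - u^2 - 7*u + 6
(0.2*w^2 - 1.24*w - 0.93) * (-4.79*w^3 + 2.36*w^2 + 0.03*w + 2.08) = -0.958*w^5 + 6.4116*w^4 + 1.5343*w^3 - 1.816*w^2 - 2.6071*w - 1.9344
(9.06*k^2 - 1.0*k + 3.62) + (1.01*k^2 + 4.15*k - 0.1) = 10.07*k^2 + 3.15*k + 3.52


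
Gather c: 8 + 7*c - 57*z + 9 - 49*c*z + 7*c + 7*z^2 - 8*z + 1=c*(14 - 49*z) + 7*z^2 - 65*z + 18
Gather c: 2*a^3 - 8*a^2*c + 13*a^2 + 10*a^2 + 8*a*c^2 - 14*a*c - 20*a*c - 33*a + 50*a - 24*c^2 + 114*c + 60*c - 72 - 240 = 2*a^3 + 23*a^2 + 17*a + c^2*(8*a - 24) + c*(-8*a^2 - 34*a + 174) - 312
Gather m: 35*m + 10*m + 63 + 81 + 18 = 45*m + 162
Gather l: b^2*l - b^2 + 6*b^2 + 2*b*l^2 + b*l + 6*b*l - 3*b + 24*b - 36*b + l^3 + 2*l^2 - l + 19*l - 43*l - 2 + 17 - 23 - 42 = 5*b^2 - 15*b + l^3 + l^2*(2*b + 2) + l*(b^2 + 7*b - 25) - 50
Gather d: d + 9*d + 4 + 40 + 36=10*d + 80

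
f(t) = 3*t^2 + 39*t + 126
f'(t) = 6*t + 39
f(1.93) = 212.44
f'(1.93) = 50.58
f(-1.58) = 71.87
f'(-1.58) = 29.52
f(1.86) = 208.92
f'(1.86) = 50.16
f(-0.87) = 94.34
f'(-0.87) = 33.78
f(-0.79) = 97.06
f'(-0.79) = 34.26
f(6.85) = 533.92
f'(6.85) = 80.10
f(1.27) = 180.37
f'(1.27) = 46.62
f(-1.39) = 77.59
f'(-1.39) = 30.66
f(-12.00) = 90.00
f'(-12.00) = -33.00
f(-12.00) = 90.00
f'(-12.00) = -33.00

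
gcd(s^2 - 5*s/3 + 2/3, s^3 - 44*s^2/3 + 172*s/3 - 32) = s - 2/3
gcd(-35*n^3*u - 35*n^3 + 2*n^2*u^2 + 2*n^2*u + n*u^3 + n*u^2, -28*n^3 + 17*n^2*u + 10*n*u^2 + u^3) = 7*n + u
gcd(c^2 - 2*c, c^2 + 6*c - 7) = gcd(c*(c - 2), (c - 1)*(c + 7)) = 1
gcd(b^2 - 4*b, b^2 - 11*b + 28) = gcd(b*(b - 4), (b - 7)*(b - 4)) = b - 4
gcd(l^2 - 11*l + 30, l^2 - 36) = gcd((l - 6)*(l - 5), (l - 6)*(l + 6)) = l - 6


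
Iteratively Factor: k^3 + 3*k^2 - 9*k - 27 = (k + 3)*(k^2 - 9) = (k - 3)*(k + 3)*(k + 3)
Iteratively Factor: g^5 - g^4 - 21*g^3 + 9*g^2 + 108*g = (g + 3)*(g^4 - 4*g^3 - 9*g^2 + 36*g) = g*(g + 3)*(g^3 - 4*g^2 - 9*g + 36) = g*(g - 4)*(g + 3)*(g^2 - 9) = g*(g - 4)*(g - 3)*(g + 3)*(g + 3)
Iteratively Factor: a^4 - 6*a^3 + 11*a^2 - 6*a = (a - 2)*(a^3 - 4*a^2 + 3*a) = (a - 2)*(a - 1)*(a^2 - 3*a) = a*(a - 2)*(a - 1)*(a - 3)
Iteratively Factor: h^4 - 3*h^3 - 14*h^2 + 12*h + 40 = (h - 2)*(h^3 - h^2 - 16*h - 20) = (h - 2)*(h + 2)*(h^2 - 3*h - 10) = (h - 5)*(h - 2)*(h + 2)*(h + 2)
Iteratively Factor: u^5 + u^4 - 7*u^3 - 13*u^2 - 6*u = (u + 2)*(u^4 - u^3 - 5*u^2 - 3*u) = (u - 3)*(u + 2)*(u^3 + 2*u^2 + u) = (u - 3)*(u + 1)*(u + 2)*(u^2 + u) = u*(u - 3)*(u + 1)*(u + 2)*(u + 1)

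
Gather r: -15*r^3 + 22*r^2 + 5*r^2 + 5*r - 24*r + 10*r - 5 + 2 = -15*r^3 + 27*r^2 - 9*r - 3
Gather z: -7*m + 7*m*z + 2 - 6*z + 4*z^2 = -7*m + 4*z^2 + z*(7*m - 6) + 2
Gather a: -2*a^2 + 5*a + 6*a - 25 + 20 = -2*a^2 + 11*a - 5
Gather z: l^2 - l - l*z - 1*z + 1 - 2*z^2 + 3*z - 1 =l^2 - l - 2*z^2 + z*(2 - l)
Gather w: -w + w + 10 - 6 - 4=0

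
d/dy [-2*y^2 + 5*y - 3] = 5 - 4*y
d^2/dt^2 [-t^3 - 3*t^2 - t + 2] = -6*t - 6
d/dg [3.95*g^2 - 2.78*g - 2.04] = 7.9*g - 2.78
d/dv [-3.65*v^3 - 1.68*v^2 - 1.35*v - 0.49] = -10.95*v^2 - 3.36*v - 1.35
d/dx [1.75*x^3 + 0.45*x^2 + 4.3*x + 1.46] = 5.25*x^2 + 0.9*x + 4.3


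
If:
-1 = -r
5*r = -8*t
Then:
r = 1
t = -5/8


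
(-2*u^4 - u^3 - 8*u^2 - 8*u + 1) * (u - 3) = -2*u^5 + 5*u^4 - 5*u^3 + 16*u^2 + 25*u - 3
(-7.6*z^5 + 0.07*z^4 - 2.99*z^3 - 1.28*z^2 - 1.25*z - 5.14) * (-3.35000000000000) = 25.46*z^5 - 0.2345*z^4 + 10.0165*z^3 + 4.288*z^2 + 4.1875*z + 17.219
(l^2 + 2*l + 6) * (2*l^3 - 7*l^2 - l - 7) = 2*l^5 - 3*l^4 - 3*l^3 - 51*l^2 - 20*l - 42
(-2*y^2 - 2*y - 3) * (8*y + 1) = -16*y^3 - 18*y^2 - 26*y - 3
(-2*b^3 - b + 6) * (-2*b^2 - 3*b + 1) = 4*b^5 + 6*b^4 - 9*b^2 - 19*b + 6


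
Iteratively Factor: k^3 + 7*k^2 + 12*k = (k + 3)*(k^2 + 4*k) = (k + 3)*(k + 4)*(k)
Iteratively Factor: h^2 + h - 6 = (h - 2)*(h + 3)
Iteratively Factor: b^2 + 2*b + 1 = (b + 1)*(b + 1)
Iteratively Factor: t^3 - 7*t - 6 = (t + 1)*(t^2 - t - 6) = (t + 1)*(t + 2)*(t - 3)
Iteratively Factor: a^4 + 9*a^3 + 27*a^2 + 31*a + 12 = (a + 1)*(a^3 + 8*a^2 + 19*a + 12) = (a + 1)*(a + 4)*(a^2 + 4*a + 3) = (a + 1)*(a + 3)*(a + 4)*(a + 1)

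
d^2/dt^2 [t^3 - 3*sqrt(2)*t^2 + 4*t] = 6*t - 6*sqrt(2)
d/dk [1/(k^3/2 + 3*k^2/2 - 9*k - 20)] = 6*(-k^2 - 2*k + 6)/(k^3 + 3*k^2 - 18*k - 40)^2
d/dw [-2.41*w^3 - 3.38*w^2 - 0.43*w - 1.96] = -7.23*w^2 - 6.76*w - 0.43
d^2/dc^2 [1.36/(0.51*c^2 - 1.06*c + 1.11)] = (-0.707472*c^2 + 1.470432*c + 1.36*(1.02*c - 1.06)*(2.04*c - 2.12) - 1.539792)/(0.51*c^2 - 1.06*c + 1.11)^3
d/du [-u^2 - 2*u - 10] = -2*u - 2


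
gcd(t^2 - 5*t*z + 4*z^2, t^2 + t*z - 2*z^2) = -t + z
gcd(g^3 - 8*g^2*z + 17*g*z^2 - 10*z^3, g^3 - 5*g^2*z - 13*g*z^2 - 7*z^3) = 1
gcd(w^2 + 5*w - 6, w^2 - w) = w - 1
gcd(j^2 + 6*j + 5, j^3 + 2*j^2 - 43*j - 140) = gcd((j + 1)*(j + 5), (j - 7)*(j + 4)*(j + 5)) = j + 5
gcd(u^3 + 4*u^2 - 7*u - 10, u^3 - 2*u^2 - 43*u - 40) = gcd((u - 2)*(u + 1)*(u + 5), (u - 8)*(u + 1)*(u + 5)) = u^2 + 6*u + 5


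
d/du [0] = 0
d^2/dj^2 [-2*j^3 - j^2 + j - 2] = -12*j - 2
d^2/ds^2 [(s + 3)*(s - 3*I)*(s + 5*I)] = 6*s + 6 + 4*I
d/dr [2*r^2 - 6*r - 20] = 4*r - 6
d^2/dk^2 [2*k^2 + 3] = 4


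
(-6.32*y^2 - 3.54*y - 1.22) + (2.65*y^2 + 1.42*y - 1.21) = -3.67*y^2 - 2.12*y - 2.43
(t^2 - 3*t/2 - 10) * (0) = 0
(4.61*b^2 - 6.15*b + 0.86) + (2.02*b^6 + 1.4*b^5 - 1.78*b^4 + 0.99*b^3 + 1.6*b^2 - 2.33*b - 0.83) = 2.02*b^6 + 1.4*b^5 - 1.78*b^4 + 0.99*b^3 + 6.21*b^2 - 8.48*b + 0.03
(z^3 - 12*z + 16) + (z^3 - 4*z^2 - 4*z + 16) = 2*z^3 - 4*z^2 - 16*z + 32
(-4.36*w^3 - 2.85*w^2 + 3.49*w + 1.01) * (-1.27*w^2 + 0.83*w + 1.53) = 5.5372*w^5 + 0.000700000000000145*w^4 - 13.4686*w^3 - 2.7465*w^2 + 6.178*w + 1.5453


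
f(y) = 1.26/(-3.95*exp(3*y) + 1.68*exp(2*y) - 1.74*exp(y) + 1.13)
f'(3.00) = 0.00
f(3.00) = 0.00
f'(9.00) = 0.00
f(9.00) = 0.00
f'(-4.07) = 0.03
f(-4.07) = 1.14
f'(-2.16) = 0.25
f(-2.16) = 1.33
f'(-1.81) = 0.41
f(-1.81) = 1.44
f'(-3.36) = 0.06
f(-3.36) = 1.18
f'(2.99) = 0.00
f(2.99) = -0.00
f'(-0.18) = 3.59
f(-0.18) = -0.87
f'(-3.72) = 0.04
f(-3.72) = 1.16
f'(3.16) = 0.00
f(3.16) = -0.00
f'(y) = 1.26*(11.85*exp(3*y) - 3.36*exp(2*y) + 1.74*exp(y))/(-3.95*exp(3*y) + 1.68*exp(2*y) - 1.74*exp(y) + 1.13)^2 = (14.931*exp(2*y) - 4.2336*exp(y) + 2.1924)*exp(y)/(3.95*exp(3*y) - 1.68*exp(2*y) + 1.74*exp(y) - 1.13)^2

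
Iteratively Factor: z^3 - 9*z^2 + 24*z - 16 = (z - 4)*(z^2 - 5*z + 4) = (z - 4)^2*(z - 1)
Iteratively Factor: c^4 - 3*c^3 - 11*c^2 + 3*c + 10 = (c + 2)*(c^3 - 5*c^2 - c + 5) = (c - 5)*(c + 2)*(c^2 - 1) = (c - 5)*(c + 1)*(c + 2)*(c - 1)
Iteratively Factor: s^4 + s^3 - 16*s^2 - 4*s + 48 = (s - 3)*(s^3 + 4*s^2 - 4*s - 16) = (s - 3)*(s + 2)*(s^2 + 2*s - 8) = (s - 3)*(s - 2)*(s + 2)*(s + 4)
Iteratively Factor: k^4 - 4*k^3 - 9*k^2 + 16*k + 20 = (k + 2)*(k^3 - 6*k^2 + 3*k + 10) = (k - 2)*(k + 2)*(k^2 - 4*k - 5) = (k - 5)*(k - 2)*(k + 2)*(k + 1)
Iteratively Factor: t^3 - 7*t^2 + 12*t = (t - 4)*(t^2 - 3*t) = (t - 4)*(t - 3)*(t)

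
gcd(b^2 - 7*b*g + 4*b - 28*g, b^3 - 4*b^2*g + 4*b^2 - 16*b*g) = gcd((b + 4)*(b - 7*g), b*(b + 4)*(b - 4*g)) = b + 4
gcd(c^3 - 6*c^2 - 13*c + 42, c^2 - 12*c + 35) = c - 7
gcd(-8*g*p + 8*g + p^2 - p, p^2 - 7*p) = 1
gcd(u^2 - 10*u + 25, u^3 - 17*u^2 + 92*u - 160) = u - 5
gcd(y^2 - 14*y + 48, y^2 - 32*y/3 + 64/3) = y - 8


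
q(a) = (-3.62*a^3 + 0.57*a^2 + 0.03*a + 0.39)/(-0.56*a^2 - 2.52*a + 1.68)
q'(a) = (1.12*a + 2.52)*(-3.62*a^3 + 0.57*a^2 + 0.03*a + 0.39)/(-0.56*a^2 - 2.52*a + 1.68)^2 + (-10.86*a^2 + 1.14*a + 0.03)/(-0.56*a^2 - 2.52*a + 1.68) = (2.0272*a^4 + 18.2448*a^3 - 19.6644*a^2 + 2.352*a + 1.0332)/(0.3136*a^4 + 2.8224*a^3 + 4.4688*a^2 - 8.4672*a + 2.8224)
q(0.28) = 0.39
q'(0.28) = 0.65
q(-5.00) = 1667.82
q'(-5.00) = -19335.93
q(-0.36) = 0.25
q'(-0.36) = -0.50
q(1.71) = 3.75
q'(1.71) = 3.08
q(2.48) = 6.39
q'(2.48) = 3.75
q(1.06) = 2.01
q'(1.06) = 2.18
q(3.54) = 10.73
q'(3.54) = 4.38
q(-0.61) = 0.47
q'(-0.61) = -1.28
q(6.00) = 22.64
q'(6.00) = 5.20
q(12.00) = 56.52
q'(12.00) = 5.93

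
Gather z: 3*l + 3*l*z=3*l*z + 3*l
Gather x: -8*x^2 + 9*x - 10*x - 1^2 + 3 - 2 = -8*x^2 - x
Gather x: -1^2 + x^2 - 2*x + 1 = x^2 - 2*x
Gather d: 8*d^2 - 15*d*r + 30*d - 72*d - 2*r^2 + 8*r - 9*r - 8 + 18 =8*d^2 + d*(-15*r - 42) - 2*r^2 - r + 10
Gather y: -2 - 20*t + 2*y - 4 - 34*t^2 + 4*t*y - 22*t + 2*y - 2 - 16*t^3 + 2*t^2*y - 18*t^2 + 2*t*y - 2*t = -16*t^3 - 52*t^2 - 44*t + y*(2*t^2 + 6*t + 4) - 8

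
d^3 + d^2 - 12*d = d*(d - 3)*(d + 4)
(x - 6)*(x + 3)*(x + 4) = x^3 + x^2 - 30*x - 72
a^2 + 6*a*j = a*(a + 6*j)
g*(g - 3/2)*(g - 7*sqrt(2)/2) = g^3 - 7*sqrt(2)*g^2/2 - 3*g^2/2 + 21*sqrt(2)*g/4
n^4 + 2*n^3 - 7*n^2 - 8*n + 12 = (n - 2)*(n - 1)*(n + 2)*(n + 3)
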